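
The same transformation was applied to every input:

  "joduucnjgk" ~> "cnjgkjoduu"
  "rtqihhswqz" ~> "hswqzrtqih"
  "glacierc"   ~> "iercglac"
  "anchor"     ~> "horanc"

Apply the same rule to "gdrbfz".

bfzgdr

Looking at the pairs, the operation is to swap the front and back halves of the string.
Applying that to "gdrbfz" gives "bfzgdr".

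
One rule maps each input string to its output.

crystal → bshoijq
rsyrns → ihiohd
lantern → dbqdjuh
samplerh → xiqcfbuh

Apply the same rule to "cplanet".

The rule is to shift every letter 10 places backward in the alphabet (wrapping around), then move the last character to the front.
On "cplanet": the first step gives "sfbqduj", and the second then gives "jsfbqdu".
(Check on "lantern": → "bqdjuhd" → "dbqdjuh" ✓)

jsfbqdu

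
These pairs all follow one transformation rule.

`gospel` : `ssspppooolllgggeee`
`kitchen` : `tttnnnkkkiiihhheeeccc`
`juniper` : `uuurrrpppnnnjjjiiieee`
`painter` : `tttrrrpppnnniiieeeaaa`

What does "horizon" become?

zzzrrroooooonnniiihhh

In each case the input is transformed by: repeat every character 3 times, then sort the characters into reverse alphabetical order.
Working it through for "horizon": intermediate "hhhooorrriiizzzooonnn", final "zzzrrroooooonnniiihhh".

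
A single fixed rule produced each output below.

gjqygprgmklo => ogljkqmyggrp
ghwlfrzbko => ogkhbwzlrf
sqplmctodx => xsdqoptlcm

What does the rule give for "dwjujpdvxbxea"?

adewxjbuxjvpd

Rule — reverse the string, then take characters alternately from the front and the back (1st, last, 2nd, 2nd-last, ...).
Working it through for "dwjujpdvxbxea": intermediate "aexbxvdpjujwd", final "adewxjbuxjvpd".
(Check on "ghwlfrzbko": → "okbzrflwhg" → "ogkhbwzlrf" ✓)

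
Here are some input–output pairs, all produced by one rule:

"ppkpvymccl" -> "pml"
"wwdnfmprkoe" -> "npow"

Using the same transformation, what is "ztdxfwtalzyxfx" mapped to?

The rule is to move the first 2 characters to the end (rotate left by 2), then keep one character in every 3, starting at position 2 (positions 2nd, 5th, 8th, ...).
Starting from "ztdxfwtalzyxfx": after the first operation, "dxfwtalzyxfxzt"; after the second, "xtzft".

xtzft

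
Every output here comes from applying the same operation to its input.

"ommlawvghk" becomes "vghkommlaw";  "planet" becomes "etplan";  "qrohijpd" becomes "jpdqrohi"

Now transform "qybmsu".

The transformation: move the first character to the end, then swap the front and back halves of the string.
On "qybmsu": the first step gives "ybmsuq", and the second then gives "suqybm".
(Check on "qrohijpd": → "rohijpdq" → "jpdqrohi" ✓)

suqybm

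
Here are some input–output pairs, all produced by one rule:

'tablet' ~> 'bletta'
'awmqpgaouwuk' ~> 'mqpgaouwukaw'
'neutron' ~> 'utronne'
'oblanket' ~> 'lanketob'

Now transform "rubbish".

bbishru

Each output is the input with this applied: move the first 2 characters to the end (rotate left by 2).
For "rubbish" the result is "bbishru".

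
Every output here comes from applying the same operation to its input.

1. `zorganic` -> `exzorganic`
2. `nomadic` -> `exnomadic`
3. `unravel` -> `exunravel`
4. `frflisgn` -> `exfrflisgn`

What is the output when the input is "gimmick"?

exgimmick

The transformation: prepend "ex".
On "gimmick" that produces "exgimmick".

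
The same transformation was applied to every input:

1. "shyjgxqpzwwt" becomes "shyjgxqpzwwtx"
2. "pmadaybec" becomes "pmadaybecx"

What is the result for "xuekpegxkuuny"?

xuekpegxkuunyx

The transformation: append "x".
"xuekpegxkuuny" → "xuekpegxkuunyx".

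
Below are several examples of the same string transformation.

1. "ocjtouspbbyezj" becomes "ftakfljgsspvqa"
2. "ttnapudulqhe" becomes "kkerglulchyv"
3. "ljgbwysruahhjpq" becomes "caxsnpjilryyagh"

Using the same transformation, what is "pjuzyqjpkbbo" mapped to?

What's happening: shift every letter 9 places backward in the alphabet (wrapping around).
For "pjuzyqjpkbbo" the result is "galqphagbssf".

galqphagbssf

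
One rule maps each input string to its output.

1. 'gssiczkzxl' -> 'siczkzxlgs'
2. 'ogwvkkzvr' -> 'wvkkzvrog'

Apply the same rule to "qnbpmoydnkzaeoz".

bpmoydnkzaeozqn

The pattern: move the first 2 characters to the end (rotate left by 2).
"qnbpmoydnkzaeoz" → "bpmoydnkzaeozqn".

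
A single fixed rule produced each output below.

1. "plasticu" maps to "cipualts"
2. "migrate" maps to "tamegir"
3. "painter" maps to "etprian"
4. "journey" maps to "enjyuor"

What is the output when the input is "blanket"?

ekbtaln

Looking at the pairs, the operation is to move the last 3 characters to the front (rotate right by 3), then swap each adjacent pair of characters (1↔2, 3↔4, ...).
Starting from "blanket": after the first operation, "ketblan"; after the second, "ekbtaln".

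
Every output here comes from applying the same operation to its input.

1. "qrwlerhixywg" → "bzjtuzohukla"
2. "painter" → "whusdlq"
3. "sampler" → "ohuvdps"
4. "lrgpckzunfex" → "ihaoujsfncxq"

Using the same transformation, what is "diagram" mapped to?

udpgldj

The transformation: shift every letter 3 places forward in the alphabet (wrapping around), then move the last 3 characters to the front (rotate right by 3).
For "diagram", step one produces "gldjudp"; step two turns that into "udpgldj".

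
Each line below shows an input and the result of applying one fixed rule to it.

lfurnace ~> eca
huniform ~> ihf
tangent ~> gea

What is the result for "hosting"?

Rule — sort the characters into reverse alphabetical order, then keep only the last 3 characters.
"hosting" → "tsonihg" → "ihg".

ihg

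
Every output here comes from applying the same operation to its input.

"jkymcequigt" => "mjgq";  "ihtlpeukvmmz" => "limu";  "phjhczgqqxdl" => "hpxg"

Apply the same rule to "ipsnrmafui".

Looking at the pairs, the operation is to keep one character in every 3, starting at position 1 (positions 1st, 4th, 7th, ...), then swap each adjacent pair of characters (1↔2, 3↔4, ...).
For "ipsnrmafui", step one produces "inai"; step two turns that into "niia".
(Check on "phjhczgqqxdl": → "phgx" → "hpxg" ✓)

niia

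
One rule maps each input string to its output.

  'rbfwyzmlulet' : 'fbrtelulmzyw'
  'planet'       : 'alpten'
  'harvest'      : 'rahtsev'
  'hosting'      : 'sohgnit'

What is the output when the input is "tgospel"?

The pattern: move the first 3 characters to the end (rotate left by 3), then reverse the string.
Applying that to "tgospel" gives "ogtleps".

ogtleps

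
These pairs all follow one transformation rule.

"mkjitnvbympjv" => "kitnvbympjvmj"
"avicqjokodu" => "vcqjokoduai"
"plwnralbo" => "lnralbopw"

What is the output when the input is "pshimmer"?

simmerph

Looking at the pairs, the operation is to move the first 2 characters to the end (rotate left by 2), then swap the first and last characters.
"pshimmer" → "himmerps" → "simmerph".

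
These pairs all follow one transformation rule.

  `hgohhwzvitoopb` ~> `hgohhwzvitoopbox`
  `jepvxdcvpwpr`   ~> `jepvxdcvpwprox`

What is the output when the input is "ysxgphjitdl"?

The rule is to append "ox".
So "ysxgphjitdl" becomes "ysxgphjitdlox".

ysxgphjitdlox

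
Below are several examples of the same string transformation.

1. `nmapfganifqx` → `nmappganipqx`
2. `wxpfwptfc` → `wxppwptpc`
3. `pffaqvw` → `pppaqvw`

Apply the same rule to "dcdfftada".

dcdpptada

What's happening: replace every "f" with "p".
Applying that to "dcdfftada" gives "dcdpptada".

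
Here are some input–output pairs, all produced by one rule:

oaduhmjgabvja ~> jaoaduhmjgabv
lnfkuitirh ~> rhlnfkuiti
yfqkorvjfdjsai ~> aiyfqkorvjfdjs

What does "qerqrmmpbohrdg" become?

In each case the input is transformed by: move the last 2 characters to the front (rotate right by 2).
For "qerqrmmpbohrdg" the result is "dgqerqrmmpbohr".

dgqerqrmmpbohr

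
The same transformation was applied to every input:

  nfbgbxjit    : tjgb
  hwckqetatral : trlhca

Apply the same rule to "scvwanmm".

vnma

In each case the input is transformed by: sort the characters into reverse alphabetical order, then keep every other character starting from the second (positions 2nd, 4th, 6th, ...).
Applying both steps to "scvwanmm": "wvsnmmca", then "vnma".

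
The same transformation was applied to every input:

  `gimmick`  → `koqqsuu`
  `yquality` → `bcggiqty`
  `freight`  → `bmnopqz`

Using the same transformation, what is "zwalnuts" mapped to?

Each output is the input with this applied: shift every letter 8 places forward in the alphabet (wrapping around), then sort the characters into alphabetical order.
"zwalnuts" → "heitvcba" → "abcehitv".
(Check on "gimmick": → "oquuqks" → "koqqsuu" ✓)

abcehitv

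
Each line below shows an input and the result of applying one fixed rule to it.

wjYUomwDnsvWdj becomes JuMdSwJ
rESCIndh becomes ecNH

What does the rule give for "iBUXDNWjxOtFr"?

bxnJof

Looking at the pairs, the operation is to keep every other character starting from the second (positions 2nd, 4th, 6th, ...), then flip the case of every letter.
Applying both steps to "iBUXDNWjxOtFr": "BXNjOF", then "bxnJof".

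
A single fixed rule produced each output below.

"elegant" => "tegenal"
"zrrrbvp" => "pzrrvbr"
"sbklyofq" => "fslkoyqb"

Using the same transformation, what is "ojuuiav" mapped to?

Each output is the input with this applied: swap each adjacent pair of characters (1↔2, 3↔4, ...), then swap the first and last characters.
"ojuuiav" → "vouuaij".
(Check on "zrrrbvp": → "rzrrvbp" → "pzrrvbr" ✓)

vouuaij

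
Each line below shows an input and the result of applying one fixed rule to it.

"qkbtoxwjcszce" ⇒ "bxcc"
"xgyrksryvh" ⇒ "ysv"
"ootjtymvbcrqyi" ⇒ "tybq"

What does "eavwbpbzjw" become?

In each case the input is transformed by: keep one character in every 3, starting at position 3 (positions 3rd, 6th, 9th, ...).
"eavwbpbzjw" → "vpj".

vpj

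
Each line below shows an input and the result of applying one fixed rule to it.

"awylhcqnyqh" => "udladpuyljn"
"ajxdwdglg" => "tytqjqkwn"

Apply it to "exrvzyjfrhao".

bnueswlmiekr

The rule is to reverse the string, then shift every letter 13 places forward in the alphabet (wrapping around) — i.e. ROT13.
Starting from "exrvzyjfrhao": after the first operation, "oahrfjyzvrxe"; after the second, "bnueswlmiekr".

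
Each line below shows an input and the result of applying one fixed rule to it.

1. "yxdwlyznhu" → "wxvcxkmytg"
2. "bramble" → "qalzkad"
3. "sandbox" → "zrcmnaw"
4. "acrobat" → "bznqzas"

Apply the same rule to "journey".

niqtdmx

What's happening: shift every letter 1 place backward in the alphabet (wrapping around), then swap each adjacent pair of characters (1↔2, 3↔4, ...).
For "journey", step one produces "intqmdx"; step two turns that into "niqtdmx".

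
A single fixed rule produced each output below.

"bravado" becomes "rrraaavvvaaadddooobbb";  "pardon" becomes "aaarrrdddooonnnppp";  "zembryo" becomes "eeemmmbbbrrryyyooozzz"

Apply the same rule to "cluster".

The rule is to repeat every character 3 times, then move the first 3 characters to the end (rotate left by 3).
On "cluster": the first step gives "cccllluuusssttteeerrr", and the second then gives "llluuusssttteeerrrccc".

llluuusssttteeerrrccc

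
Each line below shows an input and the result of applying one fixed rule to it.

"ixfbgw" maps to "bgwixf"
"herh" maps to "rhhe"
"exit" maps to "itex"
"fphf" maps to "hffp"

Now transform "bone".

nebo

Looking at the pairs, the operation is to swap the front and back halves of the string.
Applying that to "bone" gives "nebo".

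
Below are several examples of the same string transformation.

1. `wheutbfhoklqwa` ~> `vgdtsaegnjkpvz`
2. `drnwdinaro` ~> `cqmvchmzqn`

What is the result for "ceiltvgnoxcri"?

What's happening: shift every letter 1 place backward in the alphabet (wrapping around).
Doing the same to "ceiltvgnoxcri": "bdhksufmnwbqh".

bdhksufmnwbqh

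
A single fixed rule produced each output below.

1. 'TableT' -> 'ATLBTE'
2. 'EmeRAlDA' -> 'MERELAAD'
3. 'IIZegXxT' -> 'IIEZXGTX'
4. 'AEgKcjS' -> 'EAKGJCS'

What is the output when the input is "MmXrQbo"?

MMRXBQO

What's happening: swap each adjacent pair of characters (1↔2, 3↔4, ...), then convert every letter to uppercase.
For "MmXrQbo", step one produces "mMrXbQo"; step two turns that into "MMRXBQO".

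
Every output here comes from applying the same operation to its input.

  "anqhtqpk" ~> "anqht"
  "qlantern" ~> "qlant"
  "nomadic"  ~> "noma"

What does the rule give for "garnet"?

The rule is to delete the last 3 characters.
On "garnet" that produces "gar".

gar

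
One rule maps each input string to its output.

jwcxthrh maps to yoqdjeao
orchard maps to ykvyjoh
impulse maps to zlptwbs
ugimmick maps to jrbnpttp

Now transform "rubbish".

zoybiip

What's happening: shift every letter 7 places forward in the alphabet (wrapping around), then move the last 2 characters to the front (rotate right by 2).
On "rubbish": the first step gives "ybiipzo", and the second then gives "zoybiip".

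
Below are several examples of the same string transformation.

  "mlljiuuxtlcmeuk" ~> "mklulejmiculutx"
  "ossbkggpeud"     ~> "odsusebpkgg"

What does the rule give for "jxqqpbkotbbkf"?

The rule is to take characters alternately from the front and the back (1st, last, 2nd, 2nd-last, ...).
Applying that to "jxqqpbkotbbkf" gives "jfxkqbqbptbok".

jfxkqbqbptbok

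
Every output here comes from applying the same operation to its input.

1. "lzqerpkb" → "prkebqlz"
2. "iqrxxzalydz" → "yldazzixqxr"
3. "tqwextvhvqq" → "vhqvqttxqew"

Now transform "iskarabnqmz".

The pattern: move the last 3 characters to the front (rotate right by 3), then take characters alternately from the front and the back (1st, last, 2nd, 2nd-last, ...).
Applying both steps to "iskarabnqmz": "qmziskarabn", then "qnmbzairsak".

qnmbzairsak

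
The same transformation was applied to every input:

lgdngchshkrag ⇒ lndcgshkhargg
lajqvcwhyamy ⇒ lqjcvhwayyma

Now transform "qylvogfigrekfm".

qvlgoifrgkemfy

What's happening: swap each adjacent pair of characters (1↔2, 3↔4, ...), then move the first character to the end.
On "qylvogfigrekfm" that produces "qvlgoifrgkemfy".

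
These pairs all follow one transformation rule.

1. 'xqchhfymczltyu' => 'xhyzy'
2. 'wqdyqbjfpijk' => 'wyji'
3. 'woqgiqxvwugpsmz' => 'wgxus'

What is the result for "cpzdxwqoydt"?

In each case the input is transformed by: keep one character in every 3, starting at position 1 (positions 1st, 4th, 7th, ...).
Applying that to "cpzdxwqoydt" gives "cdqd".

cdqd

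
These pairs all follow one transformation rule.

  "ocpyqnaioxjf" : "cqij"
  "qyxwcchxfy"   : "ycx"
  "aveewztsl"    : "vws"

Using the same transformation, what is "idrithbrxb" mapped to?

In each case the input is transformed by: keep one character in every 3, starting at position 2 (positions 2nd, 5th, 8th, ...).
For "idrithbrxb" the result is "dtr".

dtr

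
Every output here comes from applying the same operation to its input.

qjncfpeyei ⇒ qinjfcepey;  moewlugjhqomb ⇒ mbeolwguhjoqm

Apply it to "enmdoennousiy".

eymnodneonsui

The transformation: move the last character to the front, then swap each adjacent pair of characters (1↔2, 3↔4, ...).
Working it through for "enmdoennousiy": intermediate "yenmdoennousi", final "eymnodneonsui".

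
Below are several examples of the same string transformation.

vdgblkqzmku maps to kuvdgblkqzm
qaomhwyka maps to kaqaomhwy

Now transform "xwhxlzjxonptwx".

What's happening: move the last 2 characters to the front (rotate right by 2).
Doing the same to "xwhxlzjxonptwx": "wxxwhxlzjxonpt".

wxxwhxlzjxonpt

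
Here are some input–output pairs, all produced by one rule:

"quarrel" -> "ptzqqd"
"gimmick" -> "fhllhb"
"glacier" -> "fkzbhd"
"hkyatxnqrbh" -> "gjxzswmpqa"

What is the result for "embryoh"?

dlaqxn

What's happening: delete the last character, then shift every letter 1 place backward in the alphabet (wrapping around).
Working it through for "embryoh": intermediate "embryo", final "dlaqxn".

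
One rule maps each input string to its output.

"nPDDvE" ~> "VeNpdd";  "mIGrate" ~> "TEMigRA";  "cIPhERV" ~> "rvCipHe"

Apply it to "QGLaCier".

Each output is the input with this applied: move the last 2 characters to the front (rotate right by 2), then flip the case of every letter.
Applying that to "QGLaCier" gives "ERqglAcI".

ERqglAcI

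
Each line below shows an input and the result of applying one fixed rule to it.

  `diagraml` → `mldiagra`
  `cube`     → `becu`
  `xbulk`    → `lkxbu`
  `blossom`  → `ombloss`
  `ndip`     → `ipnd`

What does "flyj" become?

What's happening: move the last 2 characters to the front (rotate right by 2).
Doing the same to "flyj": "yjfl".

yjfl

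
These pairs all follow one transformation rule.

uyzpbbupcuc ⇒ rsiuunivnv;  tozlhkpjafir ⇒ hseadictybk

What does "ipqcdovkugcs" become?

In each case the input is transformed by: shift every letter 7 places backward in the alphabet (wrapping around), then delete the first character.
Applying both steps to "ipqcdovkugcs": "bijvwhodnzvl", then "ijvwhodnzvl".

ijvwhodnzvl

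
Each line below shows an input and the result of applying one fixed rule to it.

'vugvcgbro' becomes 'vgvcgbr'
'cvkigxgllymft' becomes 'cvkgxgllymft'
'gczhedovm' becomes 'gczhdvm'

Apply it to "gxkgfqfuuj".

Looking at the pairs, the operation is to remove every vowel.
"gxkgfqfuuj" → "gxkgfqfj".

gxkgfqfj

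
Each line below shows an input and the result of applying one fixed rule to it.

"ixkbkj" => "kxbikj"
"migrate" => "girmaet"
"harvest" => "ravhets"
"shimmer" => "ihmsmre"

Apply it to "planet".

What's happening: move the first 2 characters to the end (rotate left by 2), then take characters alternately from the front and the back (1st, last, 2nd, 2nd-last, ...).
"planet" → "anetpl" → "alnpet".
(Check on "shimmer": → "immersh" → "ihmsmre" ✓)

alnpet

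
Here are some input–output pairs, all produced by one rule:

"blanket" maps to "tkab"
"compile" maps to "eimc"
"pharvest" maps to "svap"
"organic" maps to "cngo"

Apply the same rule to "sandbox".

Each output is the input with this applied: keep every other character starting from the first (positions 1st, 3rd, 5th, ...), then reverse the string.
Applying both steps to "sandbox": "snbx", then "xbns".

xbns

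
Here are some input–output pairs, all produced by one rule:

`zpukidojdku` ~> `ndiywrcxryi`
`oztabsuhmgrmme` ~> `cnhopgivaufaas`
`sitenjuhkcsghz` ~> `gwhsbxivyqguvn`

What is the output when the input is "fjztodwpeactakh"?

Each output is the input with this applied: shift every letter 12 places backward in the alphabet (wrapping around).
"fjztodwpeactakh" → "txnhcrkdsoqhoyv".

txnhcrkdsoqhoyv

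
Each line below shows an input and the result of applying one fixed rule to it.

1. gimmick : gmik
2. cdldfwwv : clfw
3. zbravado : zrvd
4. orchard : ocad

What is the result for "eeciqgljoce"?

Looking at the pairs, the operation is to keep every other character starting from the first (positions 1st, 3rd, 5th, ...).
Applying that to "eeciqgljoce" gives "ecqloe".

ecqloe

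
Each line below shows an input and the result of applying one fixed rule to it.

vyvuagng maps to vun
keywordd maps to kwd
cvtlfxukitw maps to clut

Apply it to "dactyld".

Each output is the input with this applied: keep one character in every 3, starting at position 1 (positions 1st, 4th, 7th, ...).
So "dactyld" becomes "dtd".

dtd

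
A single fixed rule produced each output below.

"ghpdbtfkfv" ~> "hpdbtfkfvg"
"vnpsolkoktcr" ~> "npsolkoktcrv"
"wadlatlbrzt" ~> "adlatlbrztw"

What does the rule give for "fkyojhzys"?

In each case the input is transformed by: move the first character to the end.
Doing the same to "fkyojhzys": "kyojhzysf".

kyojhzysf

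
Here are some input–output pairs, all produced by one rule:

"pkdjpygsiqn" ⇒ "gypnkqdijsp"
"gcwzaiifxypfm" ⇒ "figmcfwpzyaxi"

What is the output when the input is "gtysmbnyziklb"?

What's happening: take characters alternately from the front and the back (1st, last, 2nd, 2nd-last, ...), then move the last 2 characters to the front (rotate right by 2).
Applying both steps to "gtysmbnyziklb": "gbtlyksimzbyn", then "yngbtlyksimzb".

yngbtlyksimzb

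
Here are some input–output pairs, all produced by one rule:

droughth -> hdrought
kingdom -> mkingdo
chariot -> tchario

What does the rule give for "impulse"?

eimpuls

What's happening: move the last character to the front.
"impulse" → "eimpuls".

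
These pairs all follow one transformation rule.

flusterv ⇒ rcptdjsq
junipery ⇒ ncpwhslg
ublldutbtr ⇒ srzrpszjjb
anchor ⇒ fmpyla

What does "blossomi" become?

What's happening: shift every letter 2 places backward in the alphabet (wrapping around), then swap the front and back halves of the string.
Applying that to "blossomi" gives "qmkgzjmq".

qmkgzjmq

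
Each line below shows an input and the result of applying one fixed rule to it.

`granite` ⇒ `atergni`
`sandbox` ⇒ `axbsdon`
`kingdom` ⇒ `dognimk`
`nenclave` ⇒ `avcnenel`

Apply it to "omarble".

Rule — sort the characters into alphabetical order, then take characters alternately from the front and the back (1st, last, 2nd, 2nd-last, ...).
On "omarble": the first step gives "abelmor", and the second then gives "arboeml".

arboeml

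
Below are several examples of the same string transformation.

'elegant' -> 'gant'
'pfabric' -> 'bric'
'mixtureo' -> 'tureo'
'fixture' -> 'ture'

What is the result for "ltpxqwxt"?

The transformation: delete the first 3 characters.
So "ltpxqwxt" becomes "xqwxt".

xqwxt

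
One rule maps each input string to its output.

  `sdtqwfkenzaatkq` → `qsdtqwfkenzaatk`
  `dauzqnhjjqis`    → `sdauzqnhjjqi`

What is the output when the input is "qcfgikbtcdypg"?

In each case the input is transformed by: move the last character to the front.
On "qcfgikbtcdypg" that produces "gqcfgikbtcdyp".

gqcfgikbtcdyp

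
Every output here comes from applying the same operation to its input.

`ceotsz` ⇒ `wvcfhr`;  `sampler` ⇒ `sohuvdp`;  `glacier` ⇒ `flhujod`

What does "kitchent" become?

fkhqwnlw

The rule is to shift every letter 3 places forward in the alphabet (wrapping around), then move the first 3 characters to the end (rotate left by 3).
Starting from "kitchent": after the first operation, "nlwfkhqw"; after the second, "fkhqwnlw".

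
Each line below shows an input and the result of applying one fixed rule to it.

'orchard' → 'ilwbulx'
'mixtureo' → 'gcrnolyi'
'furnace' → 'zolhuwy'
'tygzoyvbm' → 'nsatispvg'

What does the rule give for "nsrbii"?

hmlvcc

The rule is to shift every letter 6 places backward in the alphabet (wrapping around).
For "nsrbii" the result is "hmlvcc".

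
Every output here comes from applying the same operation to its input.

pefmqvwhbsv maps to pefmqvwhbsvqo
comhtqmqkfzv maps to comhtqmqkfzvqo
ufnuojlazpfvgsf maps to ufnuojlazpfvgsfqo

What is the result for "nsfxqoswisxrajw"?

nsfxqoswisxrajwqo

The rule is to append "qo".
For "nsfxqoswisxrajw" the result is "nsfxqoswisxrajwqo".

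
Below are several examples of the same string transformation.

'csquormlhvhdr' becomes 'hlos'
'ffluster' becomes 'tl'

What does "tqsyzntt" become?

ns

What's happening: reverse the string, then keep one character in every 3, starting at position 3 (positions 3rd, 6th, 9th, ...).
For "tqsyzntt", step one produces "ttnzysqt"; step two turns that into "ns".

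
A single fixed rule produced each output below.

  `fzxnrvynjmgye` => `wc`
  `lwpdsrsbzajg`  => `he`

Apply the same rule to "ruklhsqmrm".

The rule is to shift every letter 2 places backward in the alphabet (wrapping around), then keep only the last 2 characters.
On "ruklhsqmrm": the first step gives "psijfqokpk", and the second then gives "pk".

pk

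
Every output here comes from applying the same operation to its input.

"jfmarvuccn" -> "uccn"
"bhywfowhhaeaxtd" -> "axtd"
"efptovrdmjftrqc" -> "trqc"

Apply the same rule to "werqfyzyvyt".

yvyt

The rule is to keep only the last 4 characters.
On "werqfyzyvyt" that produces "yvyt".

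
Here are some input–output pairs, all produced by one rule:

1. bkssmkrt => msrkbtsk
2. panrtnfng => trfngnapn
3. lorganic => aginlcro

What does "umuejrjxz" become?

Looking at the pairs, the operation is to move the first 3 characters to the end (rotate left by 3), then swap each adjacent pair of characters (1↔2, 3↔4, ...).
For "umuejrjxz" the result is "jejrzxmuu".

jejrzxmuu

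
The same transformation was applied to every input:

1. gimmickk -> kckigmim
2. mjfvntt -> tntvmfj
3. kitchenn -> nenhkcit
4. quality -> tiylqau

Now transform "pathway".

awyhpta

In each case the input is transformed by: move the last 2 characters to the front (rotate right by 2), then take characters alternately from the front and the back (1st, last, 2nd, 2nd-last, ...).
Working it through for "pathway": intermediate "aypathw", final "awyhpta".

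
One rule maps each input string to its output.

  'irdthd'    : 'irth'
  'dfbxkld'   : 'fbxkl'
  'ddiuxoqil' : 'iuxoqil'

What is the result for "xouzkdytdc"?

xouzkytc

The pattern: remove every "d".
Doing the same to "xouzkdytdc": "xouzkytc".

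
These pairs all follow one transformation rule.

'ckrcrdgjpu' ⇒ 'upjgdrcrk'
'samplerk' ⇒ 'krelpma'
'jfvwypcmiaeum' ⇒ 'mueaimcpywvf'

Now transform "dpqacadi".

idacaqp

Looking at the pairs, the operation is to reverse the string, then delete the last character.
On "dpqacadi": the first step gives "idacaqpd", and the second then gives "idacaqp".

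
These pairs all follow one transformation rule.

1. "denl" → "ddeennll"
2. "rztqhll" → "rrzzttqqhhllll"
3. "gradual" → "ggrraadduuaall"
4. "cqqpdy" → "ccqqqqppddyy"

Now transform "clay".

ccllaayy

In each case the input is transformed by: double every character.
So "clay" becomes "ccllaayy".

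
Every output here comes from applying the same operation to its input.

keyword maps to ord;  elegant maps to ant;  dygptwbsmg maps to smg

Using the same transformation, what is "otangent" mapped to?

ent

Each output is the input with this applied: keep only the last 3 characters.
So "otangent" becomes "ent".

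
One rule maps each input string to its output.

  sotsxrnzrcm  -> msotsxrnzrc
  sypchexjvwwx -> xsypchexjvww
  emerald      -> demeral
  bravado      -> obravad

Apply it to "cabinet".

tcabine

Rule — move the last character to the front.
For "cabinet" the result is "tcabine".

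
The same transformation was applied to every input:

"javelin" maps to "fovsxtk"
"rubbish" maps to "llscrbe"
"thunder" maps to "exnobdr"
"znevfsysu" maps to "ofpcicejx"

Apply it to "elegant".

The transformation: shift every letter 10 places forward in the alphabet (wrapping around), then move the first 2 characters to the end (rotate left by 2).
"elegant" → "ovoqkxd" → "oqkxdov".
(Check on "rubbish": → "bellscr" → "llscrbe" ✓)

oqkxdov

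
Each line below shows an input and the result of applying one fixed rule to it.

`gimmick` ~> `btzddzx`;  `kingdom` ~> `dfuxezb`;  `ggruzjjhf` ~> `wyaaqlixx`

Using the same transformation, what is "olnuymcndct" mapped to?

ktuetdplecf

In each case the input is transformed by: reverse the string, then shift every letter 9 places backward in the alphabet (wrapping around).
For "olnuymcndct", step one produces "tcdncmyunlo"; step two turns that into "ktuetdplecf".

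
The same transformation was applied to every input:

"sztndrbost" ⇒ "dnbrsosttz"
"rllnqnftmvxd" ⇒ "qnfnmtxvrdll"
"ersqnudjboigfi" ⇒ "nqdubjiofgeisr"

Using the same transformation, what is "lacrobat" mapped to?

Looking at the pairs, the operation is to move the first 3 characters to the end (rotate left by 3), then swap each adjacent pair of characters (1↔2, 3↔4, ...).
Working it through for "lacrobat": intermediate "robatlac", final "orabltca".

orabltca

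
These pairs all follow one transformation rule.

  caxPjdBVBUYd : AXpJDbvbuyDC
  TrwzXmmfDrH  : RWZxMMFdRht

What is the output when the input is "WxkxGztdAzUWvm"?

XKXgZTDaZuwVMw

Rule — move the first character to the end, then flip the case of every letter.
"WxkxGztdAzUWvm" → "xkxGztdAzUWvmW" → "XKXgZTDaZuwVMw".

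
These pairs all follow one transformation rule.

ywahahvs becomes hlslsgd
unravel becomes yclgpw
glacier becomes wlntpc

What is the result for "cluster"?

In each case the input is transformed by: delete the first character, then shift every letter 11 places forward in the alphabet (wrapping around).
So "cluster" becomes "wfdepc".
(Check on "ywahahvs": → "wahahvs" → "hlslsgd" ✓)

wfdepc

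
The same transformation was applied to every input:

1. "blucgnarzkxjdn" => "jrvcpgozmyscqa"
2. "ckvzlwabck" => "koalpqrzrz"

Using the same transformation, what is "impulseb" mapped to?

ejahtqxb

What's happening: shift every letter 11 places backward in the alphabet (wrapping around), then move the first 2 characters to the end (rotate left by 2).
"impulseb" → "xbejahtq" → "ejahtqxb".
(Check on "blucgnarzkxjdn": → "qajrvcpgozmysc" → "jrvcpgozmyscqa" ✓)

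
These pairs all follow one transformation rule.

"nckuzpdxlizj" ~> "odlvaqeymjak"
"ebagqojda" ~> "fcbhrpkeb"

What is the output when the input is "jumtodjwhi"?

kvnupekxij

The pattern: shift every letter 1 place forward in the alphabet (wrapping around).
Doing the same to "jumtodjwhi": "kvnupekxij".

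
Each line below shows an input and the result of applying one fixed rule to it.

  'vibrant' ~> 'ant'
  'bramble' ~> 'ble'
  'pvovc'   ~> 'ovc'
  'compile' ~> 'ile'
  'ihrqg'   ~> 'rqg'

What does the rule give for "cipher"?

her

Looking at the pairs, the operation is to keep only the last 3 characters.
"cipher" → "her".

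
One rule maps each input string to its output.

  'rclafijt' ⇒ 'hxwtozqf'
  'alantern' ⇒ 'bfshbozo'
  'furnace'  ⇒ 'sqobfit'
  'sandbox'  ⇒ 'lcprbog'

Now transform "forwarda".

The transformation: reverse the string, then shift every letter 12 places backward in the alphabet (wrapping around).
On "forwarda": the first step gives "adrawrof", and the second then gives "orfokfct".

orfokfct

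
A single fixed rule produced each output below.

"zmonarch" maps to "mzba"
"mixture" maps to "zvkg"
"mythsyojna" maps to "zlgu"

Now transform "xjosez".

Each output is the input with this applied: shift every letter 13 places forward in the alphabet (wrapping around) — i.e. ROT13, then keep only the first 4 characters.
For "xjosez", step one produces "kwbfrm"; step two turns that into "kwbf".
(Check on "mythsyojna": → "zlguflbwan" → "zlgu" ✓)

kwbf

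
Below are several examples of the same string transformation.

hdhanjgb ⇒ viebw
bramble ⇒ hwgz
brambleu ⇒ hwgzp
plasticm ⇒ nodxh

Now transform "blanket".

Each output is the input with this applied: delete the first 3 characters, then shift every letter 5 places backward in the alphabet (wrapping around).
Starting from "blanket": after the first operation, "nket"; after the second, "ifzo".

ifzo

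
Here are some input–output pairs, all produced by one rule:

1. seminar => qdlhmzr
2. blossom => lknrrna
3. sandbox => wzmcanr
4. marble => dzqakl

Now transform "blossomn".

mknrrnla

The rule is to swap the first and last characters, then shift every letter 1 place backward in the alphabet (wrapping around).
"blossomn" → "nlossomb" → "mknrrnla".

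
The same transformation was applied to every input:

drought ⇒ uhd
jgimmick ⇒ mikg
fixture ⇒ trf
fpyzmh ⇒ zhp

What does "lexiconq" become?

What's happening: move the first 2 characters to the end (rotate left by 2), then keep every other character starting from the second (positions 2nd, 4th, 6th, ...).
For "lexiconq", step one produces "xiconqle"; step two turns that into "ioqe".

ioqe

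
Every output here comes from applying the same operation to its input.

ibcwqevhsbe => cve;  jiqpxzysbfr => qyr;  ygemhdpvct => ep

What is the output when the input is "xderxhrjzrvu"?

What's happening: keep every other character starting from the first (positions 1st, 3rd, 5th, ...), then keep every other character starting from the second (positions 2nd, 4th, 6th, ...).
Applying both steps to "xderxhrjzrvu": "xexrzv", then "erv".
(Check on "ibcwqevhsbe": → "icqvse" → "cve" ✓)

erv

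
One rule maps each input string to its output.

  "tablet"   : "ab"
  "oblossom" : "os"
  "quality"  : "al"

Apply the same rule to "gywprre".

Rule — move the last 3 characters to the front (rotate right by 3), then keep only the last 2 characters.
On "gywprre" that produces "wp".

wp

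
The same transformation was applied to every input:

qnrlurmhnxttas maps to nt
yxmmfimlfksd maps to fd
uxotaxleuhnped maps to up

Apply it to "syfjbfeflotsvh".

ls

Rule — keep one character in every 3, starting at position 3 (positions 3rd, 6th, 9th, ...), then keep only the last 2 characters.
Starting from "syfjbfeflotsvh": after the first operation, "ffls"; after the second, "ls".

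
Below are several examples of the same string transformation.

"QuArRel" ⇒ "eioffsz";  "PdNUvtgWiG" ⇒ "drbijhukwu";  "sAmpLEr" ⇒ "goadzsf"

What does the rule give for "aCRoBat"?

The rule is to shift every letter 12 places backward in the alphabet (wrapping around), then convert every letter to lowercase.
For "aCRoBat", step one produces "oQFcPoh"; step two turns that into "oqfcpoh".

oqfcpoh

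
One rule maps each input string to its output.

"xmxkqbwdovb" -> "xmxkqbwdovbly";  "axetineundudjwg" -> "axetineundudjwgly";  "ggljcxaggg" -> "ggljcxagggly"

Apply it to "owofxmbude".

What's happening: append "ly".
On "owofxmbude" that produces "owofxmbudely".

owofxmbudely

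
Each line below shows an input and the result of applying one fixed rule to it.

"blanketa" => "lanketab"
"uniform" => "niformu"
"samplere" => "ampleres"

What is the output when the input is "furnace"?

urnacef

Rule — move the first character to the end.
So "furnace" becomes "urnacef".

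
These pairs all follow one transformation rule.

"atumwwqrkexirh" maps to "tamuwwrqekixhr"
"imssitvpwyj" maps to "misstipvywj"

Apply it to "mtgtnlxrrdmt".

tmtglnrxdrtm

What's happening: swap each adjacent pair of characters (1↔2, 3↔4, ...).
So "mtgtnlxrrdmt" becomes "tmtglnrxdrtm".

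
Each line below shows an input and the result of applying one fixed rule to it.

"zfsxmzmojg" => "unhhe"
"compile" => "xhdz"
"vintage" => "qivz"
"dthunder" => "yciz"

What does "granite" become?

bvdz

The rule is to shift every letter 5 places backward in the alphabet (wrapping around), then keep every other character starting from the first (positions 1st, 3rd, 5th, ...).
For "granite", step one produces "bmvidoz"; step two turns that into "bvdz".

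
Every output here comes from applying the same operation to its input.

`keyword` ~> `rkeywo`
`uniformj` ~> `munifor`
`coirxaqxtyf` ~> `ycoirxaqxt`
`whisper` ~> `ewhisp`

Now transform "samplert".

rsample

In each case the input is transformed by: delete the last character, then move the last character to the front.
Applying both steps to "samplert": "sampler", then "rsample".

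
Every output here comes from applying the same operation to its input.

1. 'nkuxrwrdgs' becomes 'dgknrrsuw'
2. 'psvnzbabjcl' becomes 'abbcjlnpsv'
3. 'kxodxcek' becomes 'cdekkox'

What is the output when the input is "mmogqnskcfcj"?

The transformation: sort the characters into alphabetical order, then delete the last character.
Working it through for "mmogqnskcfcj": intermediate "ccfgjkmmnoqs", final "ccfgjkmmnoq".

ccfgjkmmnoq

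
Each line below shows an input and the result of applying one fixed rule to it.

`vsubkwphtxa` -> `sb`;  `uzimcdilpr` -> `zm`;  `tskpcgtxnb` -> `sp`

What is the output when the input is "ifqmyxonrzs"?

The transformation: keep every other character starting from the second (positions 2nd, 4th, 6th, ...), then delete the last 3 characters.
Starting from "ifqmyxonrzs": after the first operation, "fmxnz"; after the second, "fm".

fm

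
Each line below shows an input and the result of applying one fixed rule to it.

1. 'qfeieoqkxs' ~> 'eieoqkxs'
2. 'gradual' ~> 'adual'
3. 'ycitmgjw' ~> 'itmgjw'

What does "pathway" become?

thway

What's happening: delete the first 2 characters.
Doing the same to "pathway": "thway".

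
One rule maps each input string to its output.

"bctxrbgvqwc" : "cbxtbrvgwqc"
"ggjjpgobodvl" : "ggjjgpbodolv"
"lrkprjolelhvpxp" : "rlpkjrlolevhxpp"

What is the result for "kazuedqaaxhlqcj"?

What's happening: swap each adjacent pair of characters (1↔2, 3↔4, ...).
On "kazuedqaaxhlqcj" that produces "akuzdeaqxalhcqj".

akuzdeaqxalhcqj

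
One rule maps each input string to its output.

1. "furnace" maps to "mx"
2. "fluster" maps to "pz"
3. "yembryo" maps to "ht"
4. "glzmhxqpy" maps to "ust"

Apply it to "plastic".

vd

The rule is to keep one character in every 3, starting at position 3 (positions 3rd, 6th, 9th, ...), then shift every letter 5 places backward in the alphabet (wrapping around).
For "plastic", step one produces "ai"; step two turns that into "vd".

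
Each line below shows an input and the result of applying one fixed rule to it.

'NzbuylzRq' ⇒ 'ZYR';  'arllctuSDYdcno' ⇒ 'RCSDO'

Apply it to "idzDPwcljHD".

Each output is the input with this applied: keep one character in every 3, starting at position 2 (positions 2nd, 5th, 8th, ...), then convert every letter to uppercase.
For "idzDPwcljHD" the result is "DPLD".

DPLD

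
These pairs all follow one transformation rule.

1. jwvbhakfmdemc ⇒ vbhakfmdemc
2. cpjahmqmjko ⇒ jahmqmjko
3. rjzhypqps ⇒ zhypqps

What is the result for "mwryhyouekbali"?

ryhyouekbali

Each output is the input with this applied: delete the first 2 characters.
On "mwryhyouekbali" that produces "ryhyouekbali".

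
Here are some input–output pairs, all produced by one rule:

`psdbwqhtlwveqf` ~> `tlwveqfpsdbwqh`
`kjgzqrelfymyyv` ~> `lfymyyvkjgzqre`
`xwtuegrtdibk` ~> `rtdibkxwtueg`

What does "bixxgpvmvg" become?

Looking at the pairs, the operation is to swap the front and back halves of the string.
Doing the same to "bixxgpvmvg": "pvmvgbixxg".

pvmvgbixxg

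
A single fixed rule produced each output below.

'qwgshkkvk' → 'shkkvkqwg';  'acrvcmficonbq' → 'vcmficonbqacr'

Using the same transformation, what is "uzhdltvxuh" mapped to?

What's happening: move the first 3 characters to the end (rotate left by 3).
So "uzhdltvxuh" becomes "dltvxuhuzh".

dltvxuhuzh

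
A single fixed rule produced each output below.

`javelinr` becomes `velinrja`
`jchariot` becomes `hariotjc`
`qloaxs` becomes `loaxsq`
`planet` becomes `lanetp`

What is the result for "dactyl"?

What's happening: move the last 2 characters to the front (rotate right by 2), then swap the front and back halves of the string.
"dactyl" → "yldact" → "actyld".

actyld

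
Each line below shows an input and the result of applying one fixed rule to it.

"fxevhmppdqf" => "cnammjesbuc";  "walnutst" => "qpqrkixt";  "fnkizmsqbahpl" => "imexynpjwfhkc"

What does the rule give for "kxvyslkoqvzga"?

xdwsnlhipvsuh

The transformation: reverse the string, then shift every letter 3 places backward in the alphabet (wrapping around).
Working it through for "kxvyslkoqvzga": intermediate "agzvqoklsyvxk", final "xdwsnlhipvsuh".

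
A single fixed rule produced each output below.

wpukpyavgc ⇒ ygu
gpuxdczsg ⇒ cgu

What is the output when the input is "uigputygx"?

txg

The transformation: keep one character in every 3, starting at position 3 (positions 3rd, 6th, 9th, ...), then move the first character to the end.
Starting from "uigputygx": after the first operation, "gtx"; after the second, "txg".
(Check on "gpuxdczsg": → "ucg" → "cgu" ✓)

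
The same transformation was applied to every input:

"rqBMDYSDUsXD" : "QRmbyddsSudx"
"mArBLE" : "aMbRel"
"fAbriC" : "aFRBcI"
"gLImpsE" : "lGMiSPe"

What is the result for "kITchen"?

The transformation: flip the case of every letter, then swap each adjacent pair of characters (1↔2, 3↔4, ...).
On "kITchen": the first step gives "KitCHEN", and the second then gives "iKCtEHN".
(Check on "mArBLE": → "MaRble" → "aMbRel" ✓)

iKCtEHN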